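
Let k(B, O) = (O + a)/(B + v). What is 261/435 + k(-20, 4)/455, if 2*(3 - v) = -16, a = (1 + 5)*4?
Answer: 347/585 ≈ 0.59316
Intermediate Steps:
a = 24 (a = 6*4 = 24)
v = 11 (v = 3 - ½*(-16) = 3 + 8 = 11)
k(B, O) = (24 + O)/(11 + B) (k(B, O) = (O + 24)/(B + 11) = (24 + O)/(11 + B))
261/435 + k(-20, 4)/455 = 261/435 + ((24 + 4)/(11 - 20))/455 = 261*(1/435) + (28/(-9))*(1/455) = ⅗ - ⅑*28*(1/455) = ⅗ - 28/9*1/455 = ⅗ - 4/585 = 347/585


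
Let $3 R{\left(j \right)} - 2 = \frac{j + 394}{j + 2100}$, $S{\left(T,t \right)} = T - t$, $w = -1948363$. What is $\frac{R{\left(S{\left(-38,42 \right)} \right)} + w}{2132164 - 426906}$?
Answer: $- \frac{5903537713}{5166931740} \approx -1.1426$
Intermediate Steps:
$R{\left(j \right)} = \frac{2}{3} + \frac{394 + j}{3 \left(2100 + j\right)}$ ($R{\left(j \right)} = \frac{2}{3} + \frac{\left(j + 394\right) \frac{1}{j + 2100}}{3} = \frac{2}{3} + \frac{\left(394 + j\right) \frac{1}{2100 + j}}{3} = \frac{2}{3} + \frac{\frac{1}{2100 + j} \left(394 + j\right)}{3} = \frac{2}{3} + \frac{394 + j}{3 \left(2100 + j\right)}$)
$\frac{R{\left(S{\left(-38,42 \right)} \right)} + w}{2132164 - 426906} = \frac{\frac{\frac{4594}{3} - 80}{2100 - 80} - 1948363}{2132164 - 426906} = \frac{\frac{\frac{4594}{3} - 80}{2100 - 80} - 1948363}{1705258} = \left(\frac{\frac{4594}{3} - 80}{2100 - 80} - 1948363\right) \frac{1}{1705258} = \left(\frac{1}{2020} \cdot \frac{4354}{3} - 1948363\right) \frac{1}{1705258} = \left(\frac{2177}{3030} - 1948363\right) \frac{1}{1705258} = \left(- \frac{5903537713}{3030}\right) \frac{1}{1705258} = - \frac{5903537713}{5166931740}$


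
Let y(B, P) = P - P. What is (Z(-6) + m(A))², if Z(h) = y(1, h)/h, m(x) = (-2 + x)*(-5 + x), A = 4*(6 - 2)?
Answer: 23716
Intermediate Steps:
A = 16 (A = 4*4 = 16)
m(x) = (-5 + x)*(-2 + x)
y(B, P) = 0
Z(h) = 0 (Z(h) = 0/h = 0)
(Z(-6) + m(A))² = (0 + (10 + 16² - 7*16))² = (0 + (10 + 256 - 112))² = (0 + 154)² = 154² = 23716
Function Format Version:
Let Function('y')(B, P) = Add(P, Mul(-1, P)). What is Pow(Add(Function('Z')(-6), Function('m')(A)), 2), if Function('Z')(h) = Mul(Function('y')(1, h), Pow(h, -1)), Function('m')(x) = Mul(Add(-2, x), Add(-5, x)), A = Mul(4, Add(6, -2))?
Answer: 23716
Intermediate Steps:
A = 16 (A = Mul(4, 4) = 16)
Function('m')(x) = Mul(Add(-5, x), Add(-2, x))
Function('y')(B, P) = 0
Function('Z')(h) = 0 (Function('Z')(h) = Mul(0, Pow(h, -1)) = 0)
Pow(Add(Function('Z')(-6), Function('m')(A)), 2) = Pow(Add(0, Add(10, Pow(16, 2), Mul(-7, 16))), 2) = Pow(Add(0, Add(10, 256, -112)), 2) = Pow(Add(0, 154), 2) = Pow(154, 2) = 23716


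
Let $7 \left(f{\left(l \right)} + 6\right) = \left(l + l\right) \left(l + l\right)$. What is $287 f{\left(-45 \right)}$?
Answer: $330378$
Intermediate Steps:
$f{\left(l \right)} = -6 + \frac{4 l^{2}}{7}$ ($f{\left(l \right)} = -6 + \frac{\left(l + l\right) \left(l + l\right)}{7} = -6 + \frac{2 l 2 l}{7} = -6 + \frac{4 l^{2}}{7}$)
$287 f{\left(-45 \right)} = 287 \left(-6 + \frac{4 \left(-45\right)^{2}}{7}\right) = 287 \left(-6 + \frac{4}{7} \cdot 2025\right) = 287 \left(-6 + \frac{8100}{7}\right) = 287 \cdot \frac{8058}{7} = 330378$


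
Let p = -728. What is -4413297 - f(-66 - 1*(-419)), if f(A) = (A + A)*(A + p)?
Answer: -4148547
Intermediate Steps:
f(A) = 2*A*(-728 + A) (f(A) = (A + A)*(A - 728) = (2*A)*(-728 + A) = 2*A*(-728 + A))
-4413297 - f(-66 - 1*(-419)) = -4413297 - 2*(-66 - 1*(-419))*(-728 + (-66 - 1*(-419))) = -4413297 - 2*(-66 + 419)*(-728 + (-66 + 419)) = -4413297 - 2*353*(-728 + 353) = -4413297 - 2*353*(-375) = -4413297 - 1*(-264750) = -4413297 + 264750 = -4148547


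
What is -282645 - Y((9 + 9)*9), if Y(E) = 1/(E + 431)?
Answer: -167608486/593 ≈ -2.8265e+5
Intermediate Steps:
Y(E) = 1/(431 + E)
-282645 - Y((9 + 9)*9) = -282645 - 1/(431 + (9 + 9)*9) = -282645 - 1/(431 + 18*9) = -282645 - 1/(431 + 162) = -282645 - 1/593 = -167608486/593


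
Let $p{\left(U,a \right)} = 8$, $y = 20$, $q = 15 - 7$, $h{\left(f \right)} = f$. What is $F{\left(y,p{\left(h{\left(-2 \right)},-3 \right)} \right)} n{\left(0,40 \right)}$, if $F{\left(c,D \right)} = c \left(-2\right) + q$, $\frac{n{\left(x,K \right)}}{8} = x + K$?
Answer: $-10240$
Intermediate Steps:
$q = 8$ ($q = 15 - 7 = 8$)
$n{\left(x,K \right)} = 8 K + 8 x$ ($n{\left(x,K \right)} = 8 \left(x + K\right) = 8 \left(K + x\right) = 8 K + 8 x$)
$F{\left(c,D \right)} = 8 - 2 c$ ($F{\left(c,D \right)} = c \left(-2\right) + 8 = - 2 c + 8 = 8 - 2 c$)
$F{\left(y,p{\left(h{\left(-2 \right)},-3 \right)} \right)} n{\left(0,40 \right)} = \left(8 - 40\right) \left(8 \cdot 40 + 8 \cdot 0\right) = \left(8 - 40\right) \left(320 + 0\right) = \left(-32\right) 320 = -10240$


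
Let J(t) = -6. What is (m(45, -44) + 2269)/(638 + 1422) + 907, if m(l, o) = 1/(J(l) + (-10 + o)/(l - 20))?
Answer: 381620531/420240 ≈ 908.10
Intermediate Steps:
m(l, o) = 1/(-6 + (-10 + o)/(-20 + l)) (m(l, o) = 1/(-6 + (-10 + o)/(l - 20)) = 1/(-6 + (-10 + o)/(-20 + l)))
(m(45, -44) + 2269)/(638 + 1422) + 907 = ((-20 + 45)/(110 - 44 - 6*45) + 2269)/(638 + 1422) + 907 = (25/(110 - 44 - 270) + 2269)/2060 + 907 = (25/(-204) + 2269)*(1/2060) + 907 = (-1/204*25 + 2269)*(1/2060) + 907 = (-25/204 + 2269)*(1/2060) + 907 = (462851/204)*(1/2060) + 907 = 462851/420240 + 907 = 381620531/420240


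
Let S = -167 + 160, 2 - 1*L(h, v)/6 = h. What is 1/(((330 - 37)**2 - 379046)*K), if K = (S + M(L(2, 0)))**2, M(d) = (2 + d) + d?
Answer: -1/7329925 ≈ -1.3643e-7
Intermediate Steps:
L(h, v) = 12 - 6*h
M(d) = 2 + 2*d
S = -7
K = 25 (K = (-7 + (2 + 2*(12 - 6*2)))**2 = (-7 + (2 + 2*(12 - 12)))**2 = (-7 + (2 + 2*0))**2 = (-7 + (2 + 0))**2 = (-7 + 2)**2 = (-5)**2 = 25)
1/(((330 - 37)**2 - 379046)*K) = 1/((330 - 37)**2 - 379046*25) = (1/25)/(293**2 - 379046) = (1/25)/(85849 - 379046) = (1/25)/(-293197) = -1/293197*1/25 = -1/7329925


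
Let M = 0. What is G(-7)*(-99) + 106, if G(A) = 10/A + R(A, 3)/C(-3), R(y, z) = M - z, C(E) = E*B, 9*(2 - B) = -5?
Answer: 33599/161 ≈ 208.69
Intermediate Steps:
B = 23/9 (B = 2 - ⅑*(-5) = 2 + 5/9 = 23/9 ≈ 2.5556)
C(E) = 23*E/9 (C(E) = E*(23/9) = 23*E/9)
R(y, z) = -z (R(y, z) = 0 - z = -z)
G(A) = 9/23 + 10/A (G(A) = 10/A + (-1*3)/(((23/9)*(-3))) = 10/A - 3/(-23/3) = 10/A - 3*(-3/23) = 10/A + 9/23 = 9/23 + 10/A)
G(-7)*(-99) + 106 = (9/23 + 10/(-7))*(-99) + 106 = (9/23 + 10*(-⅐))*(-99) + 106 = (9/23 - 10/7)*(-99) + 106 = -167/161*(-99) + 106 = 16533/161 + 106 = 33599/161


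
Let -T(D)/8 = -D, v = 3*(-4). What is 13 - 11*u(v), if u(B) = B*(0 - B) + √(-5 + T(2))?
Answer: 1597 - 11*√11 ≈ 1560.5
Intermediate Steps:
v = -12
T(D) = 8*D (T(D) = -(-8)*D = 8*D)
u(B) = √11 - B² (u(B) = B*(0 - B) + √(-5 + 8*2) = B*(-B) + √(-5 + 16) = -B² + √11 = √11 - B²)
13 - 11*u(v) = 13 - 11*(√11 - 1*(-12)²) = 13 - 11*(√11 - 1*144) = 13 - 11*(√11 - 144) = 13 - 11*(-144 + √11) = 13 + (1584 - 11*√11) = 1597 - 11*√11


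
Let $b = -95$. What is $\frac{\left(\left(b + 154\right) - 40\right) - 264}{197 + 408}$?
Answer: $- \frac{49}{121} \approx -0.40496$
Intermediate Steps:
$\frac{\left(\left(b + 154\right) - 40\right) - 264}{197 + 408} = \frac{\left(\left(-95 + 154\right) - 40\right) - 264}{197 + 408} = \frac{\left(59 - 40\right) - 264}{605} = \left(19 - 264\right) \frac{1}{605} = \left(-245\right) \frac{1}{605} = - \frac{49}{121}$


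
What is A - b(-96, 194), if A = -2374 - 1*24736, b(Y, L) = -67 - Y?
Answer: -27139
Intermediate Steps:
A = -27110 (A = -2374 - 24736 = -27110)
A - b(-96, 194) = -27110 - (-67 - 1*(-96)) = -27110 - (-67 + 96) = -27110 - 1*29 = -27110 - 29 = -27139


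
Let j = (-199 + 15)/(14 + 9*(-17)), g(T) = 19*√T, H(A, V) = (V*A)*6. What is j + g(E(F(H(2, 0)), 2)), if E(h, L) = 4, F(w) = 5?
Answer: 5466/139 ≈ 39.324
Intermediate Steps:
H(A, V) = 6*A*V (H(A, V) = (A*V)*6 = 6*A*V)
j = 184/139 (j = -184/(14 - 153) = -184/(-139) = -184*(-1/139) = 184/139 ≈ 1.3237)
j + g(E(F(H(2, 0)), 2)) = 184/139 + 19*√4 = 184/139 + 19*2 = 184/139 + 38 = 5466/139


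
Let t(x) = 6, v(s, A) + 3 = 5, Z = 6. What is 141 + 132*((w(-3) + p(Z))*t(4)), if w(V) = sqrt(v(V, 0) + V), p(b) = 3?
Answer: 2517 + 792*I ≈ 2517.0 + 792.0*I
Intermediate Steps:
v(s, A) = 2 (v(s, A) = -3 + 5 = 2)
w(V) = sqrt(2 + V)
141 + 132*((w(-3) + p(Z))*t(4)) = 141 + 132*((sqrt(2 - 3) + 3)*6) = 141 + 132*((sqrt(-1) + 3)*6) = 141 + 132*((I + 3)*6) = 141 + 132*((3 + I)*6) = 141 + 132*(18 + 6*I) = 141 + (2376 + 792*I) = 2517 + 792*I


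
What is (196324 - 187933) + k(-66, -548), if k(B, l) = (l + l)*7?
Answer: 719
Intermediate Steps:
k(B, l) = 14*l (k(B, l) = (2*l)*7 = 14*l)
(196324 - 187933) + k(-66, -548) = (196324 - 187933) + 14*(-548) = 8391 - 7672 = 719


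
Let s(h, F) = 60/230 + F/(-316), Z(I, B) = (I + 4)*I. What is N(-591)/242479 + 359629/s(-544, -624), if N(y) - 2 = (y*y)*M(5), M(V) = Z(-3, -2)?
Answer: 158442650358605/984949698 ≈ 1.6086e+5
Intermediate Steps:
Z(I, B) = I*(4 + I) (Z(I, B) = (4 + I)*I = I*(4 + I))
s(h, F) = 6/23 - F/316 (s(h, F) = 60*(1/230) + F*(-1/316) = 6/23 - F/316)
M(V) = -3 (M(V) = -3*(4 - 3) = -3*1 = -3)
N(y) = 2 - 3*y**2 (N(y) = 2 + (y*y)*(-3) = 2 + y**2*(-3) = 2 - 3*y**2)
N(-591)/242479 + 359629/s(-544, -624) = (2 - 3*(-591)**2)/242479 + 359629/(6/23 - 1/316*(-624)) = (2 - 3*349281)*(1/242479) + 359629/(6/23 + 156/79) = (2 - 1047843)*(1/242479) + 359629/(4062/1817) = -1047841*1/242479 + 359629*(1817/4062) = -1047841/242479 + 653445893/4062 = 158442650358605/984949698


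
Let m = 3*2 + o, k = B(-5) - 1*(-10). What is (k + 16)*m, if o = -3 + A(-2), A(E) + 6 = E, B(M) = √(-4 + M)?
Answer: -130 - 15*I ≈ -130.0 - 15.0*I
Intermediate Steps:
k = 10 + 3*I (k = √(-4 - 5) - 1*(-10) = √(-9) + 10 = 3*I + 10 = 10 + 3*I ≈ 10.0 + 3.0*I)
A(E) = -6 + E
o = -11 (o = -3 + (-6 - 2) = -3 - 8 = -11)
m = -5 (m = 3*2 - 11 = 6 - 11 = -5)
(k + 16)*m = ((10 + 3*I) + 16)*(-5) = (26 + 3*I)*(-5) = -130 - 15*I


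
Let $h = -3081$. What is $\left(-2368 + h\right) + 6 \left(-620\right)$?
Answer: $-9169$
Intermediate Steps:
$\left(-2368 + h\right) + 6 \left(-620\right) = \left(-2368 - 3081\right) + 6 \left(-620\right) = -5449 - 3720 = -9169$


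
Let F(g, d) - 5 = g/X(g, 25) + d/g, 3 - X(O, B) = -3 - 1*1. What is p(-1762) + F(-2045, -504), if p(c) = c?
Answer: -29329952/14315 ≈ -2048.9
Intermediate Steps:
X(O, B) = 7 (X(O, B) = 3 - (-3 - 1*1) = 3 - (-3 - 1) = 3 - 1*(-4) = 3 + 4 = 7)
F(g, d) = 5 + g/7 + d/g (F(g, d) = 5 + (g/7 + d/g) = 5 + g/7 + d/g)
p(-1762) + F(-2045, -504) = -1762 + (5 + (⅐)*(-2045) - 504/(-2045)) = -1762 + (5 - 2045/7 - 504*(-1/2045)) = -1762 + (5 - 2045/7 + 504/2045) = -1762 - 4106922/14315 = -29329952/14315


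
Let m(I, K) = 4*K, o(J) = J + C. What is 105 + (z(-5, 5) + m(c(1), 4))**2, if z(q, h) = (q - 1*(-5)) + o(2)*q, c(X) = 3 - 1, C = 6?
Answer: 681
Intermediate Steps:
c(X) = 2
o(J) = 6 + J (o(J) = J + 6 = 6 + J)
z(q, h) = 5 + 9*q (z(q, h) = (q - 1*(-5)) + (6 + 2)*q = (q + 5) + 8*q = (5 + q) + 8*q = 5 + 9*q)
105 + (z(-5, 5) + m(c(1), 4))**2 = 105 + ((5 + 9*(-5)) + 4*4)**2 = 105 + ((5 - 45) + 16)**2 = 105 + (-40 + 16)**2 = 105 + (-24)**2 = 105 + 576 = 681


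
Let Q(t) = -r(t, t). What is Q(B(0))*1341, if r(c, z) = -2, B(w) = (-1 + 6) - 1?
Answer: 2682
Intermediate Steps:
B(w) = 4 (B(w) = 5 - 1 = 4)
Q(t) = 2 (Q(t) = -1*(-2) = 2)
Q(B(0))*1341 = 2*1341 = 2682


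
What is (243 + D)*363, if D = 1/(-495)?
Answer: 1323124/15 ≈ 88208.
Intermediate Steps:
D = -1/495 ≈ -0.0020202
(243 + D)*363 = (243 - 1/495)*363 = (120284/495)*363 = 1323124/15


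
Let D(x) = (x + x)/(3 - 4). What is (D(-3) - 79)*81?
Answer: -5913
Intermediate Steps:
D(x) = -2*x (D(x) = (2*x)/(-1) = (2*x)*(-1) = -2*x)
(D(-3) - 79)*81 = (-2*(-3) - 79)*81 = (6 - 79)*81 = -73*81 = -5913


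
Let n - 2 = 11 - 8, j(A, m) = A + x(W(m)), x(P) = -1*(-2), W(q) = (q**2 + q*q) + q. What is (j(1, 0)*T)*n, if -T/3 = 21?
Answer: -945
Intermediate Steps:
T = -63 (T = -3*21 = -63)
W(q) = q + 2*q**2 (W(q) = (q**2 + q**2) + q = 2*q**2 + q = q + 2*q**2)
x(P) = 2
j(A, m) = 2 + A (j(A, m) = A + 2 = 2 + A)
n = 5 (n = 2 + (11 - 8) = 2 + 3 = 5)
(j(1, 0)*T)*n = ((2 + 1)*(-63))*5 = (3*(-63))*5 = -189*5 = -945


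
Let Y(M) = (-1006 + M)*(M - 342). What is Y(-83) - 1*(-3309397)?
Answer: 3772222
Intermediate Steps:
Y(M) = (-1006 + M)*(-342 + M)
Y(-83) - 1*(-3309397) = (344052 + (-83)² - 1348*(-83)) - 1*(-3309397) = (344052 + 6889 + 111884) + 3309397 = 462825 + 3309397 = 3772222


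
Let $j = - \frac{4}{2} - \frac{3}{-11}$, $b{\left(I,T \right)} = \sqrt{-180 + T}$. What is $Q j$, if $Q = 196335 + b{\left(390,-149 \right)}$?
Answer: $- \frac{3730365}{11} - \frac{19 i \sqrt{329}}{11} \approx -3.3912 \cdot 10^{5} - 31.33 i$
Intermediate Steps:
$Q = 196335 + i \sqrt{329}$ ($Q = 196335 + \sqrt{-180 - 149} = 196335 + \sqrt{-329} = 196335 + i \sqrt{329} \approx 1.9634 \cdot 10^{5} + 18.138 i$)
$j = - \frac{19}{11}$ ($j = \left(-4\right) \frac{1}{2} - - \frac{3}{11} = -2 + \frac{3}{11} = - \frac{19}{11} \approx -1.7273$)
$Q j = \left(196335 + i \sqrt{329}\right) \left(- \frac{19}{11}\right) = - \frac{3730365}{11} - \frac{19 i \sqrt{329}}{11}$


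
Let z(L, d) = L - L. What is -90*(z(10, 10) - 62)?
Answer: 5580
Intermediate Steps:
z(L, d) = 0
-90*(z(10, 10) - 62) = -90*(0 - 62) = -90*(-62) = 5580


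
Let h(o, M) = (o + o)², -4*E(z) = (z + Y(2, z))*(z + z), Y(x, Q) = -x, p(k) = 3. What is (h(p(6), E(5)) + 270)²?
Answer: 93636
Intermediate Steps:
E(z) = -z*(-2 + z)/2 (E(z) = -(z - 1*2)*(z + z)/4 = -(z - 2)*2*z/4 = -(-2 + z)*2*z/4 = -z*(-2 + z)/2)
h(o, M) = 4*o² (h(o, M) = (2*o)² = 4*o²)
(h(p(6), E(5)) + 270)² = (4*3² + 270)² = (4*9 + 270)² = (36 + 270)² = 306² = 93636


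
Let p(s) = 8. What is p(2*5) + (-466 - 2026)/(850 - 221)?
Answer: 2540/629 ≈ 4.0382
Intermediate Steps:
p(2*5) + (-466 - 2026)/(850 - 221) = 8 + (-466 - 2026)/(850 - 221) = 8 - 2492/629 = 2540/629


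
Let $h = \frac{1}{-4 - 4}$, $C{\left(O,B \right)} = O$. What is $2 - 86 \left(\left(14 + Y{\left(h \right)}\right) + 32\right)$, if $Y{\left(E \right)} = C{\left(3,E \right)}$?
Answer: $-4212$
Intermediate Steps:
$h = - \frac{1}{8}$ ($h = \frac{1}{-8} = - \frac{1}{8} \approx -0.125$)
$Y{\left(E \right)} = 3$
$2 - 86 \left(\left(14 + Y{\left(h \right)}\right) + 32\right) = 2 - 86 \left(\left(14 + 3\right) + 32\right) = 2 - 86 \left(17 + 32\right) = 2 - 4214 = -4212$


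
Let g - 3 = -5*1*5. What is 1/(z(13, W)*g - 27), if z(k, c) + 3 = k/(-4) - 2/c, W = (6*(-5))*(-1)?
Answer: 30/3359 ≈ 0.0089312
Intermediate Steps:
W = 30 (W = -30*(-1) = 30)
z(k, c) = -3 - 2/c - k/4 (z(k, c) = -3 + (k/(-4) - 2/c) = -3 + (k*(-¼) - 2/c) = -3 + (-k/4 - 2/c) = -3 + (-2/c - k/4) = -3 - 2/c - k/4)
g = -22 (g = 3 - 5*1*5 = 3 - 5*5 = 3 - 25 = -22)
1/(z(13, W)*g - 27) = 1/((-3 - 2/30 - ¼*13)*(-22) - 27) = 1/((-3 - 2*1/30 - 13/4)*(-22) - 27) = 1/((-3 - 1/15 - 13/4)*(-22) - 27) = 1/(-379/60*(-22) - 27) = 1/(4169/30 - 27) = 1/(3359/30) = 30/3359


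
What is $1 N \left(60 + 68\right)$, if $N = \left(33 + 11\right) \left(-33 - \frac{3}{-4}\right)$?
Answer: $-181632$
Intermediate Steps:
$N = -1419$ ($N = 44 \left(-33 - - \frac{3}{4}\right) = 44 \left(-33 + \frac{3}{4}\right) = 44 \left(- \frac{129}{4}\right) = -1419$)
$1 N \left(60 + 68\right) = 1 \left(- 1419 \left(60 + 68\right)\right) = 1 \left(\left(-1419\right) 128\right) = 1 \left(-181632\right) = -181632$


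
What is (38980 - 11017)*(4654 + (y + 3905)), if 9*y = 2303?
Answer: 246490738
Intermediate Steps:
y = 2303/9 (y = (⅑)*2303 = 2303/9 ≈ 255.89)
(38980 - 11017)*(4654 + (y + 3905)) = (38980 - 11017)*(4654 + (2303/9 + 3905)) = 27963*(4654 + 37448/9) = 27963*(79334/9) = 246490738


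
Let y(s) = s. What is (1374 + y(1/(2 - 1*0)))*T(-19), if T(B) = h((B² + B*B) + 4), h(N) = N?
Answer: 997887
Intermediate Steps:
T(B) = 4 + 2*B² (T(B) = (B² + B*B) + 4 = (B² + B²) + 4 = 2*B² + 4 = 4 + 2*B²)
(1374 + y(1/(2 - 1*0)))*T(-19) = (1374 + 1/(2 - 1*0))*(4 + 2*(-19)²) = (1374 + 1/(2 + 0))*(4 + 2*361) = (1374 + 1/2)*(4 + 722) = (1374 + ½)*726 = (2749/2)*726 = 997887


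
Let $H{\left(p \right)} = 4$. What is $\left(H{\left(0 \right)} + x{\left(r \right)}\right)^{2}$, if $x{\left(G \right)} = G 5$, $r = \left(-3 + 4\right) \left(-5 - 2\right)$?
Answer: $961$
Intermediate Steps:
$r = -7$ ($r = 1 \left(-7\right) = -7$)
$x{\left(G \right)} = 5 G$
$\left(H{\left(0 \right)} + x{\left(r \right)}\right)^{2} = \left(4 + 5 \left(-7\right)\right)^{2} = \left(4 - 35\right)^{2} = \left(-31\right)^{2} = 961$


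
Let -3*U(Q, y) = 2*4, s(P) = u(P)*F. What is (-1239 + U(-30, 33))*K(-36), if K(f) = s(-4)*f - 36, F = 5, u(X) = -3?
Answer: -625800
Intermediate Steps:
s(P) = -15 (s(P) = -3*5 = -15)
U(Q, y) = -8/3 (U(Q, y) = -2*4/3 = -⅓*8 = -8/3)
K(f) = -36 - 15*f (K(f) = -15*f - 36 = -36 - 15*f)
(-1239 + U(-30, 33))*K(-36) = (-1239 - 8/3)*(-36 - 15*(-36)) = -3725*(-36 + 540)/3 = -3725/3*504 = -625800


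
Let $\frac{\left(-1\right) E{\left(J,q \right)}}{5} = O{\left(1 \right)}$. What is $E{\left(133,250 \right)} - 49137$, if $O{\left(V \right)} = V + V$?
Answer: $-49147$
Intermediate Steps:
$O{\left(V \right)} = 2 V$
$E{\left(J,q \right)} = -10$ ($E{\left(J,q \right)} = - 5 \cdot 2 \cdot 1 = \left(-5\right) 2 = -10$)
$E{\left(133,250 \right)} - 49137 = -10 - 49137 = -49147$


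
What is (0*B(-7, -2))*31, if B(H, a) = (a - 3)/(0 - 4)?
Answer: 0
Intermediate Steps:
B(H, a) = 3/4 - a/4 (B(H, a) = (-3 + a)/(-4) = (-3 + a)*(-1/4) = 3/4 - a/4)
(0*B(-7, -2))*31 = (0*(3/4 - 1/4*(-2)))*31 = (0*(3/4 + 1/2))*31 = (0*(5/4))*31 = 0*31 = 0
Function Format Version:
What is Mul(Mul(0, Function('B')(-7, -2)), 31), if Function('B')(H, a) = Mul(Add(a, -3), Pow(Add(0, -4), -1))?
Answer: 0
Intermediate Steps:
Function('B')(H, a) = Add(Rational(3, 4), Mul(Rational(-1, 4), a)) (Function('B')(H, a) = Mul(Add(-3, a), Pow(-4, -1)) = Mul(Add(-3, a), Rational(-1, 4)) = Add(Rational(3, 4), Mul(Rational(-1, 4), a)))
Mul(Mul(0, Function('B')(-7, -2)), 31) = Mul(Mul(0, Add(Rational(3, 4), Mul(Rational(-1, 4), -2))), 31) = Mul(Mul(0, Add(Rational(3, 4), Rational(1, 2))), 31) = Mul(Mul(0, Rational(5, 4)), 31) = Mul(0, 31) = 0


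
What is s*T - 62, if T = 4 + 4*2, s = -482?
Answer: -5846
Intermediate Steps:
T = 12 (T = 4 + 8 = 12)
s*T - 62 = -482*12 - 62 = -5784 - 62 = -5846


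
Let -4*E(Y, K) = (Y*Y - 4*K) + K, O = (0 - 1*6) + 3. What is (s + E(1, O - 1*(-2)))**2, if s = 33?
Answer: 1024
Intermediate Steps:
O = -3 (O = (0 - 6) + 3 = -6 + 3 = -3)
E(Y, K) = -Y**2/4 + 3*K/4 (E(Y, K) = -((Y*Y - 4*K) + K)/4 = -((Y**2 - 4*K) + K)/4 = -(Y**2 - 3*K)/4 = -Y**2/4 + 3*K/4)
(s + E(1, O - 1*(-2)))**2 = (33 + (-1/4*1**2 + 3*(-3 - 1*(-2))/4))**2 = (33 + (-1/4*1 + 3*(-3 + 2)/4))**2 = (33 + (-1/4 + (3/4)*(-1)))**2 = (33 + (-1/4 - 3/4))**2 = (33 - 1)**2 = 32**2 = 1024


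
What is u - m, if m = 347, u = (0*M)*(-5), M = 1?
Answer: -347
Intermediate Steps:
u = 0 (u = (0*1)*(-5) = 0*(-5) = 0)
u - m = 0 - 1*347 = 0 - 347 = -347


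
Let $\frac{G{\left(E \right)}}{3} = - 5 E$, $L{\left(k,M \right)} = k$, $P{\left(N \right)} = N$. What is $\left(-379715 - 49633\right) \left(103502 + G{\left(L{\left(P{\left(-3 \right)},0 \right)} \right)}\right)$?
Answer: $-44457697356$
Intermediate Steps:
$G{\left(E \right)} = - 15 E$ ($G{\left(E \right)} = 3 \left(- 5 E\right) = - 15 E$)
$\left(-379715 - 49633\right) \left(103502 + G{\left(L{\left(P{\left(-3 \right)},0 \right)} \right)}\right) = \left(-379715 - 49633\right) \left(103502 - -45\right) = - 429348 \left(103502 + 45\right) = \left(-429348\right) 103547 = -44457697356$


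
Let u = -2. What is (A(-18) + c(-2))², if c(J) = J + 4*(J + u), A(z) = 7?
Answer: 121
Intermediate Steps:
c(J) = -8 + 5*J (c(J) = J + 4*(J - 2) = J + 4*(-2 + J) = J + (-8 + 4*J) = -8 + 5*J)
(A(-18) + c(-2))² = (7 + (-8 + 5*(-2)))² = (7 + (-8 - 10))² = (7 - 18)² = (-11)² = 121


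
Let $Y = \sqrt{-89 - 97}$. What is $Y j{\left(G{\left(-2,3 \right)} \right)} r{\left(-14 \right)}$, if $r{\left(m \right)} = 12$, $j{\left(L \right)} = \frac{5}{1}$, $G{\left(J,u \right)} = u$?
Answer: $60 i \sqrt{186} \approx 818.29 i$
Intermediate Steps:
$j{\left(L \right)} = 5$ ($j{\left(L \right)} = 5 \cdot 1 = 5$)
$Y = i \sqrt{186}$ ($Y = \sqrt{-186} = i \sqrt{186} \approx 13.638 i$)
$Y j{\left(G{\left(-2,3 \right)} \right)} r{\left(-14 \right)} = i \sqrt{186} \cdot 5 \cdot 12 = 5 i \sqrt{186} \cdot 12 = 60 i \sqrt{186}$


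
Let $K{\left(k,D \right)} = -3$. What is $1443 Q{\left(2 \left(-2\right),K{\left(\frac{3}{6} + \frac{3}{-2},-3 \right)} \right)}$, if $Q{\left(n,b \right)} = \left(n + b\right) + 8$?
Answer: $1443$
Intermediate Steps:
$Q{\left(n,b \right)} = 8 + b + n$ ($Q{\left(n,b \right)} = \left(b + n\right) + 8 = 8 + b + n$)
$1443 Q{\left(2 \left(-2\right),K{\left(\frac{3}{6} + \frac{3}{-2},-3 \right)} \right)} = 1443 \left(8 - 3 + 2 \left(-2\right)\right) = 1443 \left(8 - 3 - 4\right) = 1443 \cdot 1 = 1443$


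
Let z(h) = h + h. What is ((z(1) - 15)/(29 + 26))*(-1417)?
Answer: 18421/55 ≈ 334.93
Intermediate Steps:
z(h) = 2*h
((z(1) - 15)/(29 + 26))*(-1417) = ((2*1 - 15)/(29 + 26))*(-1417) = ((2 - 15)/55)*(-1417) = -13*1/55*(-1417) = -13/55*(-1417) = 18421/55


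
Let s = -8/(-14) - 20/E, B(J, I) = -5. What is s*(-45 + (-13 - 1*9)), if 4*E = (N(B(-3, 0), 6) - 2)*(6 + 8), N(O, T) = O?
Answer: -4556/49 ≈ -92.980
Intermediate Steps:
E = -49/2 (E = ((-5 - 2)*(6 + 8))/4 = (-7*14)/4 = (1/4)*(-98) = -49/2 ≈ -24.500)
s = 68/49 (s = -8/(-14) - 20/(-49/2) = -8*(-1/14) - 20*(-2/49) = 4/7 + 40/49 = 68/49 ≈ 1.3878)
s*(-45 + (-13 - 1*9)) = 68*(-45 + (-13 - 1*9))/49 = 68*(-45 + (-13 - 9))/49 = 68*(-45 - 22)/49 = (68/49)*(-67) = -4556/49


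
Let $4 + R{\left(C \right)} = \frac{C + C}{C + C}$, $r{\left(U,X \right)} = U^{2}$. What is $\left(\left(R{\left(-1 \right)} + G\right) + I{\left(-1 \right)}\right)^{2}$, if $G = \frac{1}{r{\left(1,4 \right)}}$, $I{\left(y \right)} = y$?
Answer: $9$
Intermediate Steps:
$R{\left(C \right)} = -3$ ($R{\left(C \right)} = -4 + \frac{C + C}{C + C} = -4 + \frac{2 C}{2 C} = -4 + 2 C \frac{1}{2 C} = -4 + 1 = -3$)
$G = 1$ ($G = \frac{1}{1^{2}} = 1^{-1} = 1$)
$\left(\left(R{\left(-1 \right)} + G\right) + I{\left(-1 \right)}\right)^{2} = \left(\left(-3 + 1\right) - 1\right)^{2} = \left(-2 - 1\right)^{2} = \left(-3\right)^{2} = 9$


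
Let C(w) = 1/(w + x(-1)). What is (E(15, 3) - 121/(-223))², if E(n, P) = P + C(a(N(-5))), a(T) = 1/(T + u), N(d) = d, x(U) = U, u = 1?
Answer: 9351364/1243225 ≈ 7.5219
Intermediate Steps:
a(T) = 1/(1 + T) (a(T) = 1/(T + 1) = 1/(1 + T))
C(w) = 1/(-1 + w) (C(w) = 1/(w - 1) = 1/(-1 + w))
E(n, P) = -⅘ + P (E(n, P) = P + 1/(-1 + 1/(1 - 5)) = P + 1/(-1 + 1/(-4)) = P + 1/(-1 - ¼) = P + 1/(-5/4) = P - ⅘ = -⅘ + P)
(E(15, 3) - 121/(-223))² = ((-⅘ + 3) - 121/(-223))² = (11/5 - 121*(-1/223))² = (11/5 + 121/223)² = (3058/1115)² = 9351364/1243225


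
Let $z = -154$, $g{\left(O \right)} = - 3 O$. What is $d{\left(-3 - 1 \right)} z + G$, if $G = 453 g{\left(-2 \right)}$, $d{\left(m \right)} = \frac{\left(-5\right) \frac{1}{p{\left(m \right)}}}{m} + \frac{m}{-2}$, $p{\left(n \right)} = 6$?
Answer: $\frac{28535}{12} \approx 2377.9$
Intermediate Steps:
$d{\left(m \right)} = - \frac{5}{6 m} - \frac{m}{2}$ ($d{\left(m \right)} = \frac{\left(-5\right) \frac{1}{6}}{m} + \frac{m}{-2} = \frac{\left(-5\right) \frac{1}{6}}{m} + m \left(- \frac{1}{2}\right) = - \frac{5}{6 m} - \frac{m}{2}$)
$G = 2718$ ($G = 453 \left(\left(-3\right) \left(-2\right)\right) = 453 \cdot 6 = 2718$)
$d{\left(-3 - 1 \right)} z + G = \left(- \frac{5}{6 \left(-3 - 1\right)} - \frac{-3 - 1}{2}\right) \left(-154\right) + 2718 = \left(- \frac{5}{6 \left(-4\right)} - -2\right) \left(-154\right) + 2718 = \left(\left(- \frac{5}{6}\right) \left(- \frac{1}{4}\right) + 2\right) \left(-154\right) + 2718 = \left(\frac{5}{24} + 2\right) \left(-154\right) + 2718 = \frac{53}{24} \left(-154\right) + 2718 = - \frac{4081}{12} + 2718 = \frac{28535}{12}$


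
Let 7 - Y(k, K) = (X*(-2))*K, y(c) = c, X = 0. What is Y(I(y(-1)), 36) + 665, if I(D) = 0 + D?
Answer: 672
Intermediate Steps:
I(D) = D
Y(k, K) = 7 (Y(k, K) = 7 - 0*(-2)*K = 7 - 0*K = 7 - 1*0 = 7 + 0 = 7)
Y(I(y(-1)), 36) + 665 = 7 + 665 = 672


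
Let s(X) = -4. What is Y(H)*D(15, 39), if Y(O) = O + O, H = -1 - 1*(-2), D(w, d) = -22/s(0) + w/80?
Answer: 91/8 ≈ 11.375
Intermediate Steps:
D(w, d) = 11/2 + w/80 (D(w, d) = -22/(-4) + w/80 = -22*(-1/4) + w*(1/80) = 11/2 + w/80)
H = 1 (H = -1 + 2 = 1)
Y(O) = 2*O
Y(H)*D(15, 39) = (2*1)*(11/2 + (1/80)*15) = 2*(11/2 + 3/16) = 2*(91/16) = 91/8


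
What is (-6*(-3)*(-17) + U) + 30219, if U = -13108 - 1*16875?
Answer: -70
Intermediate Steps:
U = -29983 (U = -13108 - 16875 = -29983)
(-6*(-3)*(-17) + U) + 30219 = (-6*(-3)*(-17) - 29983) + 30219 = (18*(-17) - 29983) + 30219 = (-306 - 29983) + 30219 = -30289 + 30219 = -70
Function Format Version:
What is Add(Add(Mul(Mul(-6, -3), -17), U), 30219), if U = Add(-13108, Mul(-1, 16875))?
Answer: -70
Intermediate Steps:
U = -29983 (U = Add(-13108, -16875) = -29983)
Add(Add(Mul(Mul(-6, -3), -17), U), 30219) = Add(Add(Mul(Mul(-6, -3), -17), -29983), 30219) = Add(Add(Mul(18, -17), -29983), 30219) = Add(Add(-306, -29983), 30219) = Add(-30289, 30219) = -70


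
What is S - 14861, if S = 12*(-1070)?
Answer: -27701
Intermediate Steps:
S = -12840
S - 14861 = -12840 - 14861 = -27701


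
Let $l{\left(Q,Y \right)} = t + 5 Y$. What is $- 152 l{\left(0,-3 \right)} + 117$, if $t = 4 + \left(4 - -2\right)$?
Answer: $877$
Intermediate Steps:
$t = 10$ ($t = 4 + \left(4 + 2\right) = 4 + 6 = 10$)
$l{\left(Q,Y \right)} = 10 + 5 Y$
$- 152 l{\left(0,-3 \right)} + 117 = - 152 \left(10 + 5 \left(-3\right)\right) + 117 = - 152 \left(10 - 15\right) + 117 = \left(-152\right) \left(-5\right) + 117 = 760 + 117 = 877$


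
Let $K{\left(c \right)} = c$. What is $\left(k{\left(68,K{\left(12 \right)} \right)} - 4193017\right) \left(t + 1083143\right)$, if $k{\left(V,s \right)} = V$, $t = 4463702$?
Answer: $-23257638195905$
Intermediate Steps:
$\left(k{\left(68,K{\left(12 \right)} \right)} - 4193017\right) \left(t + 1083143\right) = \left(68 - 4193017\right) \left(4463702 + 1083143\right) = \left(-4192949\right) 5546845 = -23257638195905$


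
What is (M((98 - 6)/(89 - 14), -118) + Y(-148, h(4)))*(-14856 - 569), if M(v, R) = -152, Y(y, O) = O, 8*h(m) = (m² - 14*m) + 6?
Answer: 9640625/4 ≈ 2.4102e+6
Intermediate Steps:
h(m) = ¾ - 7*m/4 + m²/8 (h(m) = ((m² - 14*m) + 6)/8 = (6 + m² - 14*m)/8 = ¾ - 7*m/4 + m²/8)
(M((98 - 6)/(89 - 14), -118) + Y(-148, h(4)))*(-14856 - 569) = (-152 + (¾ - 7/4*4 + (⅛)*4²))*(-14856 - 569) = (-152 + (¾ - 7 + (⅛)*16))*(-15425) = (-152 + (¾ - 7 + 2))*(-15425) = (-152 - 17/4)*(-15425) = -625/4*(-15425) = 9640625/4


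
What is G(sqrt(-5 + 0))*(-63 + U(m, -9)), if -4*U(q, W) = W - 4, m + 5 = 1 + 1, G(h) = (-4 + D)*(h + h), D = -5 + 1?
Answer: 956*I*sqrt(5) ≈ 2137.7*I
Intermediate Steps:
D = -4
G(h) = -16*h (G(h) = (-4 - 4)*(h + h) = -16*h)
m = -3 (m = -5 + (1 + 1) = -5 + 2 = -3)
U(q, W) = 1 - W/4 (U(q, W) = -(W - 4)/4 = -(-4 + W)/4 = 1 - W/4)
G(sqrt(-5 + 0))*(-63 + U(m, -9)) = (-16*sqrt(-5 + 0))*(-63 + (1 - 1/4*(-9))) = (-16*I*sqrt(5))*(-63 + (1 + 9/4)) = (-16*I*sqrt(5))*(-63 + 13/4) = -16*I*sqrt(5)*(-239/4) = 956*I*sqrt(5)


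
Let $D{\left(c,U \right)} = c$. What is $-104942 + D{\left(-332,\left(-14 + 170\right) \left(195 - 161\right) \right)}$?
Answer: $-105274$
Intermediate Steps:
$-104942 + D{\left(-332,\left(-14 + 170\right) \left(195 - 161\right) \right)} = -104942 - 332 = -105274$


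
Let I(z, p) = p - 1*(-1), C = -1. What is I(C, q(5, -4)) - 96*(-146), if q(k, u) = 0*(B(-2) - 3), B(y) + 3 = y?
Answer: 14017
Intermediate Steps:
B(y) = -3 + y
q(k, u) = 0 (q(k, u) = 0*((-3 - 2) - 3) = 0*(-5 - 3) = 0*(-8) = 0)
I(z, p) = 1 + p (I(z, p) = p + 1 = 1 + p)
I(C, q(5, -4)) - 96*(-146) = (1 + 0) - 96*(-146) = 1 + 14016 = 14017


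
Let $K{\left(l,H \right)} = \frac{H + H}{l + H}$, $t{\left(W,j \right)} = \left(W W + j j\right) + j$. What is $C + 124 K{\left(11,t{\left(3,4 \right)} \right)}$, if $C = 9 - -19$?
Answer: $\frac{1039}{5} \approx 207.8$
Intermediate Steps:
$t{\left(W,j \right)} = j + W^{2} + j^{2}$ ($t{\left(W,j \right)} = \left(W^{2} + j^{2}\right) + j = j + W^{2} + j^{2}$)
$K{\left(l,H \right)} = \frac{2 H}{H + l}$
$C = 28$ ($C = 9 + 19 = 28$)
$C + 124 K{\left(11,t{\left(3,4 \right)} \right)} = 28 + 124 \frac{2 \left(4 + 3^{2} + 4^{2}\right)}{\left(4 + 3^{2} + 4^{2}\right) + 11} = 28 + 124 \frac{2 \left(4 + 9 + 16\right)}{\left(4 + 9 + 16\right) + 11} = 28 + 124 \cdot 2 \cdot 29 \frac{1}{29 + 11} = 28 + 124 \cdot 2 \cdot 29 \cdot \frac{1}{40} = 28 + 124 \cdot \frac{29}{20} = 28 + \frac{899}{5} = \frac{1039}{5}$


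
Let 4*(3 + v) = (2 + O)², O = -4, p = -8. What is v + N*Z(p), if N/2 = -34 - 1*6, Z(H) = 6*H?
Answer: 3838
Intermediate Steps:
N = -80 (N = 2*(-34 - 1*6) = 2*(-34 - 6) = 2*(-40) = -80)
v = -2 (v = -3 + (2 - 4)²/4 = -3 + (¼)*(-2)² = -3 + (¼)*4 = -3 + 1 = -2)
v + N*Z(p) = -2 - 480*(-8) = -2 - 80*(-48) = -2 + 3840 = 3838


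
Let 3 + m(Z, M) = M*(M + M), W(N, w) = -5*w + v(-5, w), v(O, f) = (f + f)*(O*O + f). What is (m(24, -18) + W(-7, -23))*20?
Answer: 13360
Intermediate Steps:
v(O, f) = 2*f*(f + O²) (v(O, f) = (2*f)*(O² + f) = (2*f)*(f + O²) = 2*f*(f + O²))
W(N, w) = -5*w + 2*w*(25 + w) (W(N, w) = -5*w + 2*w*(w + (-5)²) = -5*w + 2*w*(w + 25) = -5*w + 2*w*(25 + w))
m(Z, M) = -3 + 2*M² (m(Z, M) = -3 + M*(M + M) = -3 + M*(2*M) = -3 + 2*M²)
(m(24, -18) + W(-7, -23))*20 = ((-3 + 2*(-18)²) - 23*(45 + 2*(-23)))*20 = ((-3 + 2*324) - 23*(45 - 46))*20 = ((-3 + 648) - 23*(-1))*20 = (645 + 23)*20 = 668*20 = 13360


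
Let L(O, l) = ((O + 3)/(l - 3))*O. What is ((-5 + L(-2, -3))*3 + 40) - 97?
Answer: -71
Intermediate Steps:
L(O, l) = O*(3 + O)/(-3 + l) (L(O, l) = ((3 + O)/(-3 + l))*O = O*(3 + O)/(-3 + l))
((-5 + L(-2, -3))*3 + 40) - 97 = ((-5 - 2*(3 - 2)/(-3 - 3))*3 + 40) - 97 = ((-5 - 2*1/(-6))*3 + 40) - 97 = ((-5 - 2*(-1/6)*1)*3 + 40) - 97 = ((-5 + 1/3)*3 + 40) - 97 = (-14/3*3 + 40) - 97 = (-14 + 40) - 97 = 26 - 97 = -71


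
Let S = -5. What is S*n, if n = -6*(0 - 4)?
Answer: -120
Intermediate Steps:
n = 24 (n = -6*(-4) = 24)
S*n = -5*24 = -120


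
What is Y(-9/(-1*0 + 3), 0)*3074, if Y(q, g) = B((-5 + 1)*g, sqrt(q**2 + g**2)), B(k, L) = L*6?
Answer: 55332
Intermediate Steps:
B(k, L) = 6*L
Y(q, g) = 6*sqrt(g**2 + q**2) (Y(q, g) = 6*sqrt(q**2 + g**2) = 6*sqrt(g**2 + q**2))
Y(-9/(-1*0 + 3), 0)*3074 = (6*sqrt(0**2 + (-9/(-1*0 + 3))**2))*3074 = (6*sqrt(0 + (-9/(0 + 3))**2))*3074 = (6*sqrt(0 + (-9/3)**2))*3074 = (6*sqrt(0 + (-9*1/3)**2))*3074 = (6*sqrt(0 + (-3)**2))*3074 = (6*sqrt(0 + 9))*3074 = (6*sqrt(9))*3074 = (6*3)*3074 = 18*3074 = 55332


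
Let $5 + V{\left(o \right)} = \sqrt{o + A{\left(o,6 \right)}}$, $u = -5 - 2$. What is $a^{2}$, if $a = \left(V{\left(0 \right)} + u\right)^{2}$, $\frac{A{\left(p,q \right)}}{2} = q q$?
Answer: $88128 - 62208 \sqrt{2} \approx 152.6$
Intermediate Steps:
$u = -7$
$A{\left(p,q \right)} = 2 q^{2}$ ($A{\left(p,q \right)} = 2 q q = 2 q^{2}$)
$V{\left(o \right)} = -5 + \sqrt{72 + o}$ ($V{\left(o \right)} = -5 + \sqrt{o + 2 \cdot 6^{2}} = -5 + \sqrt{o + 2 \cdot 36} = -5 + \sqrt{o + 72} = -5 + \sqrt{72 + o}$)
$a = \left(-12 + 6 \sqrt{2}\right)^{2}$ ($a = \left(\left(-5 + \sqrt{72 + 0}\right) - 7\right)^{2} = \left(\left(-5 + \sqrt{72}\right) - 7\right)^{2} = \left(\left(-5 + 6 \sqrt{2}\right) - 7\right)^{2} = \left(-12 + 6 \sqrt{2}\right)^{2} \approx 12.353$)
$a^{2} = \left(216 - 144 \sqrt{2}\right)^{2}$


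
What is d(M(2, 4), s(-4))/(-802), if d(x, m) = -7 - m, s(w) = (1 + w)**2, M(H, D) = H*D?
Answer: 8/401 ≈ 0.019950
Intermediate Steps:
M(H, D) = D*H
d(M(2, 4), s(-4))/(-802) = (-7 - (1 - 4)**2)/(-802) = (-7 - 1*(-3)**2)*(-1/802) = (-7 - 1*9)*(-1/802) = (-7 - 9)*(-1/802) = -16*(-1/802) = 8/401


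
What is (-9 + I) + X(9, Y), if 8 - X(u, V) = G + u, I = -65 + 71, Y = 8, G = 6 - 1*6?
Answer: -4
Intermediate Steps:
G = 0 (G = 6 - 6 = 0)
I = 6
X(u, V) = 8 - u (X(u, V) = 8 - (0 + u) = 8 - u)
(-9 + I) + X(9, Y) = (-9 + 6) + (8 - 1*9) = -3 + (8 - 9) = -3 - 1 = -4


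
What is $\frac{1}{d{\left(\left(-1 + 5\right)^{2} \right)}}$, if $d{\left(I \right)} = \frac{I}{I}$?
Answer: $1$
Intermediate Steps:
$d{\left(I \right)} = 1$
$\frac{1}{d{\left(\left(-1 + 5\right)^{2} \right)}} = 1^{-1} = 1$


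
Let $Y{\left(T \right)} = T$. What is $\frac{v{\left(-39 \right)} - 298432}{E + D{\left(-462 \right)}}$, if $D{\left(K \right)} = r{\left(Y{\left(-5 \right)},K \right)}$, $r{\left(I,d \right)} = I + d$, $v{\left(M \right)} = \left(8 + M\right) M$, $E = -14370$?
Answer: $\frac{297223}{14837} \approx 20.033$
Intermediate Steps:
$v{\left(M \right)} = M \left(8 + M\right)$
$D{\left(K \right)} = -5 + K$
$\frac{v{\left(-39 \right)} - 298432}{E + D{\left(-462 \right)}} = \frac{- 39 \left(8 - 39\right) - 298432}{-14370 - 467} = \frac{\left(-39\right) \left(-31\right) - 298432}{-14370 - 467} = \frac{1209 - 298432}{-14837} = \left(-297223\right) \left(- \frac{1}{14837}\right) = \frac{297223}{14837}$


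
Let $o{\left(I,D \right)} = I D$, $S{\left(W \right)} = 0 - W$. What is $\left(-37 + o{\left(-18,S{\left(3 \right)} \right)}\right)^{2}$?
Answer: $289$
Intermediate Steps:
$S{\left(W \right)} = - W$
$o{\left(I,D \right)} = D I$
$\left(-37 + o{\left(-18,S{\left(3 \right)} \right)}\right)^{2} = \left(-37 + \left(-1\right) 3 \left(-18\right)\right)^{2} = \left(-37 - -54\right)^{2} = \left(-37 + 54\right)^{2} = 17^{2} = 289$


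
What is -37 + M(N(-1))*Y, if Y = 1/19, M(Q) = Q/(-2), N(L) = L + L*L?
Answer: -37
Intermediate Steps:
N(L) = L + L²
M(Q) = -Q/2 (M(Q) = Q*(-½) = -Q/2)
Y = 1/19 ≈ 0.052632
-37 + M(N(-1))*Y = -37 - (-1)*(1 - 1)/2*(1/19) = -37 - (-1)*0/2*(1/19) = -37 - ½*0*(1/19) = -37 + 0*(1/19) = -37 + 0 = -37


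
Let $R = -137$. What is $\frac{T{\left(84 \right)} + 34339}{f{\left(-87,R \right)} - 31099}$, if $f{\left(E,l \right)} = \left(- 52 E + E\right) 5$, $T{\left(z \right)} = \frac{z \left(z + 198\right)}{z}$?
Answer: $- \frac{34621}{8914} \approx -3.8839$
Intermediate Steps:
$T{\left(z \right)} = 198 + z$ ($T{\left(z \right)} = \frac{z \left(198 + z\right)}{z} = 198 + z$)
$f{\left(E,l \right)} = - 255 E$ ($f{\left(E,l \right)} = - 51 E 5 = - 255 E$)
$\frac{T{\left(84 \right)} + 34339}{f{\left(-87,R \right)} - 31099} = \frac{\left(198 + 84\right) + 34339}{\left(-255\right) \left(-87\right) - 31099} = \frac{282 + 34339}{22185 - 31099} = \frac{34621}{-8914} = 34621 \left(- \frac{1}{8914}\right) = - \frac{34621}{8914}$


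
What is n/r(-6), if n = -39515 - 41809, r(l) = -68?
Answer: 20331/17 ≈ 1195.9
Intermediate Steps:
n = -81324
n/r(-6) = -81324/(-68) = -81324*(-1/68) = 20331/17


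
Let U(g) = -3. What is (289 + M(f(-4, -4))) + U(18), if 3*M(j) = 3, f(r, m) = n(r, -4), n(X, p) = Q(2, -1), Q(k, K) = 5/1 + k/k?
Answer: 287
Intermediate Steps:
Q(k, K) = 6 (Q(k, K) = 5*1 + 1 = 5 + 1 = 6)
n(X, p) = 6
f(r, m) = 6
M(j) = 1 (M(j) = (⅓)*3 = 1)
(289 + M(f(-4, -4))) + U(18) = (289 + 1) - 3 = 290 - 3 = 287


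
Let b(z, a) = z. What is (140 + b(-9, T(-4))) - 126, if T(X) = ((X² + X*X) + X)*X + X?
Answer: 5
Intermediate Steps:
T(X) = X + X*(X + 2*X²) (T(X) = ((X² + X²) + X)*X + X = (2*X² + X)*X + X = (X + 2*X²)*X + X = X*(X + 2*X²) + X = X + X*(X + 2*X²))
(140 + b(-9, T(-4))) - 126 = (140 - 9) - 126 = 131 - 126 = 5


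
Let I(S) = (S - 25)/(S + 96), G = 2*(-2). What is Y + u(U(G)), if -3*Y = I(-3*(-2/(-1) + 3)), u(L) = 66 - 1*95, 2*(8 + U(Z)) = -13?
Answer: -7007/243 ≈ -28.835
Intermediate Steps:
G = -4
U(Z) = -29/2 (U(Z) = -8 + (1/2)*(-13) = -8 - 13/2 = -29/2)
u(L) = -29 (u(L) = 66 - 95 = -29)
I(S) = (-25 + S)/(96 + S)
Y = 40/243 (Y = -(-25 - 3*(-2/(-1) + 3))/(3*(96 - 3*(-2/(-1) + 3))) = -(-25 - 3*(-2*(-1) + 3))/(3*(96 - 3*(-2*(-1) + 3))) = -(-25 - 3*(2 + 3))/(3*(96 - 3*(2 + 3))) = -(-25 - 3*5)/(3*(96 - 3*5)) = -(-25 - 15)/(3*(96 - 15)) = -(-40)/(3*81) = -(-40)/243 = -1/3*(-40/81) = 40/243 ≈ 0.16461)
Y + u(U(G)) = 40/243 - 29 = -7007/243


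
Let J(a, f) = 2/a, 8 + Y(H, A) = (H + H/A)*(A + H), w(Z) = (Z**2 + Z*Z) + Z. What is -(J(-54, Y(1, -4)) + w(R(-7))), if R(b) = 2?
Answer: -269/27 ≈ -9.9630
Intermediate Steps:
w(Z) = Z + 2*Z**2 (w(Z) = (Z**2 + Z**2) + Z = 2*Z**2 + Z = Z + 2*Z**2)
Y(H, A) = -8 + (A + H)*(H + H/A) (Y(H, A) = -8 + (H + H/A)*(A + H) = -8 + (A + H)*(H + H/A))
-(J(-54, Y(1, -4)) + w(R(-7))) = -(2/(-54) + 2*(1 + 2*2)) = -(2*(-1/54) + 2*(1 + 4)) = -(-1/27 + 2*5) = -(-1/27 + 10) = -1*269/27 = -269/27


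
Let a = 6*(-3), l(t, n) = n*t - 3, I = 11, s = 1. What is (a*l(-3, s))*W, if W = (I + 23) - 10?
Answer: 2592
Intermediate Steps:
l(t, n) = -3 + n*t
W = 24 (W = (11 + 23) - 10 = 34 - 10 = 24)
a = -18
(a*l(-3, s))*W = -18*(-3 + 1*(-3))*24 = -18*(-3 - 3)*24 = -18*(-6)*24 = 108*24 = 2592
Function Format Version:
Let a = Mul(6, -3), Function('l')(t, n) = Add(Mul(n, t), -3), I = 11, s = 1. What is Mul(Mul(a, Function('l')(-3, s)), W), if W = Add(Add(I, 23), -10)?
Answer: 2592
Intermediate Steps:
Function('l')(t, n) = Add(-3, Mul(n, t))
W = 24 (W = Add(Add(11, 23), -10) = Add(34, -10) = 24)
a = -18
Mul(Mul(a, Function('l')(-3, s)), W) = Mul(Mul(-18, Add(-3, Mul(1, -3))), 24) = Mul(Mul(-18, Add(-3, -3)), 24) = Mul(Mul(-18, -6), 24) = Mul(108, 24) = 2592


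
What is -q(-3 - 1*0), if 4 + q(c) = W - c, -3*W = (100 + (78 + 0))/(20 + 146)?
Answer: 338/249 ≈ 1.3574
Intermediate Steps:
W = -89/249 (W = -(100 + (78 + 0))/(3*(20 + 146)) = -(100 + 78)/(3*166) = -178/(3*166) = -⅓*89/83 = -89/249 ≈ -0.35743)
q(c) = -1085/249 - c (q(c) = -4 + (-89/249 - c) = -1085/249 - c)
-q(-3 - 1*0) = -(-1085/249 - (-3 - 1*0)) = -(-1085/249 - (-3 + 0)) = -(-1085/249 - 1*(-3)) = -(-1085/249 + 3) = -1*(-338/249) = 338/249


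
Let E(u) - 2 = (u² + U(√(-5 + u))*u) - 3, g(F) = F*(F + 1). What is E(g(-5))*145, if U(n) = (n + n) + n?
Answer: 57855 + 8700*√15 ≈ 91550.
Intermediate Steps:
U(n) = 3*n (U(n) = 2*n + n = 3*n)
g(F) = F*(1 + F)
E(u) = -1 + u² + 3*u*√(-5 + u) (E(u) = 2 + ((u² + (3*√(-5 + u))*u) - 3) = 2 + ((u² + 3*u*√(-5 + u)) - 3) = 2 + (-3 + u² + 3*u*√(-5 + u)) = -1 + u² + 3*u*√(-5 + u))
E(g(-5))*145 = (-1 + (-5*(1 - 5))² + 3*(-5*(1 - 5))*√(-5 - 5*(1 - 5)))*145 = (-1 + (-5*(-4))² + 3*(-5*(-4))*√(-5 - 5*(-4)))*145 = (-1 + 20² + 3*20*√(-5 + 20))*145 = (-1 + 400 + 3*20*√15)*145 = (-1 + 400 + 60*√15)*145 = (399 + 60*√15)*145 = 57855 + 8700*√15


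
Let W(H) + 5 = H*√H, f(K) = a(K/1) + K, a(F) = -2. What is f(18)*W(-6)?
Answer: -80 - 96*I*√6 ≈ -80.0 - 235.15*I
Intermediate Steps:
f(K) = -2 + K
W(H) = -5 + H^(3/2) (W(H) = -5 + H*√H = -5 + H^(3/2))
f(18)*W(-6) = (-2 + 18)*(-5 + (-6)^(3/2)) = 16*(-5 - 6*I*√6) = -80 - 96*I*√6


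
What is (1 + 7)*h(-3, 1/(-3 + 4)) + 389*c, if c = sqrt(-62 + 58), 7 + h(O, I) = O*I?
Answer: -80 + 778*I ≈ -80.0 + 778.0*I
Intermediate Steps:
h(O, I) = -7 + I*O (h(O, I) = -7 + O*I = -7 + I*O)
c = 2*I (c = sqrt(-4) = 2*I ≈ 2.0*I)
(1 + 7)*h(-3, 1/(-3 + 4)) + 389*c = (1 + 7)*(-7 - 3/(-3 + 4)) + 389*(2*I) = 8*(-7 - 3/1) + 778*I = 8*(-7 + 1*(-3)) + 778*I = 8*(-7 - 3) + 778*I = 8*(-10) + 778*I = -80 + 778*I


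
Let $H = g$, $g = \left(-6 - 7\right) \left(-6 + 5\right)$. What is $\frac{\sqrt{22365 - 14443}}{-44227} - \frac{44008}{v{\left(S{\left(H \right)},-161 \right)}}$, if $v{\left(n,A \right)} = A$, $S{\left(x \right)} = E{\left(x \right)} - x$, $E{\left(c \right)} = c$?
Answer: $\frac{44008}{161} - \frac{\sqrt{7922}}{44227} \approx 273.34$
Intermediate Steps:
$g = 13$ ($g = \left(-13\right) \left(-1\right) = 13$)
$H = 13$
$S{\left(x \right)} = 0$ ($S{\left(x \right)} = x - x = 0$)
$\frac{\sqrt{22365 - 14443}}{-44227} - \frac{44008}{v{\left(S{\left(H \right)},-161 \right)}} = \frac{\sqrt{22365 - 14443}}{-44227} - \frac{44008}{-161} = \sqrt{7922} \left(- \frac{1}{44227}\right) - - \frac{44008}{161} = - \frac{\sqrt{7922}}{44227} + \frac{44008}{161} = \frac{44008}{161} - \frac{\sqrt{7922}}{44227}$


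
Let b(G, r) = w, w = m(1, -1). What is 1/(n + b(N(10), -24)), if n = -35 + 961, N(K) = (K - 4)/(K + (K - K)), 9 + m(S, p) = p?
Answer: 1/916 ≈ 0.0010917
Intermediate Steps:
m(S, p) = -9 + p
N(K) = (-4 + K)/K (N(K) = (-4 + K)/(K + 0) = (-4 + K)/K)
w = -10 (w = -9 - 1 = -10)
b(G, r) = -10
n = 926
1/(n + b(N(10), -24)) = 1/(926 - 10) = 1/916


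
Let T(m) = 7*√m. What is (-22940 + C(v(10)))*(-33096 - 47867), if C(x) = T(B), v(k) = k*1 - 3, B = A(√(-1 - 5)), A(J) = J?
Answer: 1857291220 - 566741*6^(¼)*√I ≈ 1.8567e+9 - 6.272e+5*I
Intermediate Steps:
B = I*√6 (B = √(-1 - 5) = √(-6) = I*√6 ≈ 2.4495*I)
v(k) = -3 + k (v(k) = k - 3 = -3 + k)
C(x) = 7*6^(¼)*√I (C(x) = 7*√(I*√6) = 7*(6^(¼)*√I) = 7*6^(¼)*√I)
(-22940 + C(v(10)))*(-33096 - 47867) = (-22940 + 7*6^(¼)*√I)*(-33096 - 47867) = (-22940 + 7*6^(¼)*√I)*(-80963) = 1857291220 - 566741*6^(¼)*√I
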